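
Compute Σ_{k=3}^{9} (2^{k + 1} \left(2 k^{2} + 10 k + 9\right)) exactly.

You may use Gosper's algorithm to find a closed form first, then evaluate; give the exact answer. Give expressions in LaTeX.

Ratio r(k) = 2*(2*k**2 + 14*k + 21)/(2*k**2 + 10*k + 9).
A = 2, B = 1, C = k**2 + 5*k + 9/2.
Solve (2)·f(k+1) − (1)·f(k) = k**2 + 5*k + 9/2.
Bound: deg f ≤ 2.
Match coefficients ⇒ f(k) = (2*k**2 + 2*k + 1)/2.
Get s_k = R·t_k = 2**(k + 1)*(2*k**2 + 2*k + 1) with R(k) = B(k−1)f(k)/C(k) = (2*k**2 + 2*k + 1)/(2*k**2 + 10*k + 9).
Δs = 2**(k + 1)*(2*k**2 + 10*k + 9), as required.
Σ_(k=3)^(9) t_k = s_(10) − s_(3) = 452608 − (400) = 452208.

Σ = 452208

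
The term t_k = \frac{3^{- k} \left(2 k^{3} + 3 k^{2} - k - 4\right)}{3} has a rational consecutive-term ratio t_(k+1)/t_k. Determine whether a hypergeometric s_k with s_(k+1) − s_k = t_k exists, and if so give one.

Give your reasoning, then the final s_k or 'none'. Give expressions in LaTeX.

Compute t_(k+1)/t_k: get k*(2*k**2 + 9*k + 11)/(3*(2*k**3 + 3*k**2 - k - 4)).
Take A(k)=1/3, B(k)=1, C(k)=k**3 + 3*k**2/2 - k/2 - 2.
f must satisfy (1/3)·f(k+1) − (1)·f(k) = k**3 + 3*k**2/2 - k/2 - 2.
From deg A=0, deg B=0, deg C=3: d=3.
Solve for f: f(k) = -3*(k + 1)*(k**2 + 2*k + 2)/2 (degree 3 ≤ 3).
So s_k = (B(k−1)f/C)·t_k = (-3*(k + 1)*(k**2 + 2*k + 2)/((k - 1)*(2*k**2 + 5*k + 4)))·t_k = (-k**3 - 3*k**2 - 4*k - 2)/3**k.
Verify: (2*k**3 + 3*k**2 - k - 4)/(3*3**k) matches t_k.

s_k = 3^{- k} \left(- k^{3} - 3 k^{2} - 4 k - 2\right)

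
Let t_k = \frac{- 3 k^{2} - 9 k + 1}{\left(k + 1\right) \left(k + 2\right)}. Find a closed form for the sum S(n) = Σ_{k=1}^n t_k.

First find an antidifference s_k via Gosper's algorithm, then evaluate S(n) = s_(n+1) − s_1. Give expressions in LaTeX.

t_(k+1)/t_k = (k + 1)*(9*k + 3*(k + 1)**2 + 8)/((k + 3)*(3*k**2 + 9*k - 1)).
Gosper form: A/B · C(k+1)/C(k) with A=k + 1, B=k + 3, C=k**2 + 3*k - 1/3.
Solve (k + 1)·f(k+1) − (k + 2)·f(k) = k**2 + 3*k - 1/3.
d = 2 from the (1,1,2) case.
Solving with deg f ≤ 2: f(k) = k*(3*k - 4)/3.
So s_k = (B(k−1)f/C)·t_k = (k*(k + 2)*(3*k - 4)/(3*k**2 + 9*k - 1))·t_k = k*(4 - 3*k)/(k + 1).
s_(k+1) − s_k = (-3*k**2 - 9*k + 1)/(k**2 + 3*k + 2) = t_k.
Telescope: S(n) = s_(n+1) − s_(1) = (-3*n**2 - 2*n + 1)/(n + 2) − (1/2) = n*(-6*n - 5)/(2*(n + 2)).

S(n) = \frac{n \left(- 6 n - 5\right)}{2 \left(n + 2\right)}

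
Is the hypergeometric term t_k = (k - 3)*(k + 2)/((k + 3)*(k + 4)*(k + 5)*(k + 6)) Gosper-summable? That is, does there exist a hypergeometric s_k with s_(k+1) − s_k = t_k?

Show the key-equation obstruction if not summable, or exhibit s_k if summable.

The ratio is (k - 2)*(k + 3)**2/((k - 3)*(k + 2)*(k + 7)).
Gosper form: A/B · C(k+1)/C(k) with A=k + 3, B=k + 7, C=k**2 - k - 6.
Need (k + 3)·f(k+1) − (k + 6)·f(k) = k**2 - k - 6.
Bound: deg f ≤ 3.
Solving with deg f ≤ 3: f(k) = k*(k**2 - 18*k - 43)/30.
Get s_k = R·t_k = k*(k**2 - 18*k - 43)/(30*(k**3 + 12*k**2 + 47*k + 60)) with R(k) = B(k−1)f(k)/C(k) = k*(k + 6)*(k**2 - 18*k - 43)/(30*(k - 3)*(k + 2)).
s_(k+1) − s_k = (k**2 - k - 6)/(k**4 + 18*k**3 + 119*k**2 + 342*k + 360) = t_k.

Yes. s_k = k*(k**2 - 18*k - 43)/(30*(k**3 + 12*k**2 + 47*k + 60)).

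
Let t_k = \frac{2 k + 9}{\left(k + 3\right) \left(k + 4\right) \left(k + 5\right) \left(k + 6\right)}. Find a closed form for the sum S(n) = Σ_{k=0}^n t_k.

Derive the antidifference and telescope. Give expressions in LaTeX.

S(n) = \frac{n^{2} + 10 n + 9}{15 \left(n^{2} + 10 n + 24\right)}

Step 1: r(k) = (k + 3)*(2*k + 11)/((k + 7)*(2*k + 9)).
Factor: A=k + 3; B=k + 7; C=k + 9/2.
f must satisfy (k + 3)·f(k+1) − (k + 6)·f(k) = k + 9/2.
From deg A=1, deg B=1, deg C=1: d=3.
Coefficient equations give f(k) = k*(k + 4)*(k + 8)/30.
Certificate R = B(k−1)f/C = k*(k + 4)*(k + 6)*(k + 8)/(15*(2*k + 9)) gives s_k = k*(k + 8)/(15*(k**2 + 8*k + 15)).
Check: Δs_k = (2*k + 9)/(k**4 + 18*k**3 + 119*k**2 + 342*k + 360). ✓
s_(n+1) = (n**2 + 10*n + 9)/(15*(n**2 + 10*n + 24)) and s_(0) = 0, so S(n) = (n**2 + 10*n + 9)/(15*(n**2 + 10*n + 24)).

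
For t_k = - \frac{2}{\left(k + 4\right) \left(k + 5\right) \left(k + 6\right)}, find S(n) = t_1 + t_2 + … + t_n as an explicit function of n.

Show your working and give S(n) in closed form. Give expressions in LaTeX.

Compute t_(k+1)/t_k: get (k + 4)/(k + 7).
Gosper form: A/B · C(k+1)/C(k) with A=k + 4, B=k + 7, C=1.
f must satisfy (k + 4)·f(k+1) − (k + 6)·f(k) = 1.
deg f ≤ 2 (via 1,1,0).
A polynomial solution: f(k) = k*(k + 9)/40.
Get s_k = R·t_k = k*(-k - 9)/(20*(k + 4)*(k + 5)) with R(k) = B(k−1)f(k)/C(k) = k*(k + 6)*(k + 9)/40.
s_(k+1) − s_k = -2/(k**3 + 15*k**2 + 74*k + 120) = t_k.
Σ_(k=1)^n t_k = s_(n+1) − s_(1) = ((-n**2 - 11*n - 10)/(20*(n**2 + 11*n + 30))) − (-1/60), i.e. n*(-n - 11)/(30*(n**2 + 11*n + 30)).

S(n) = \frac{n \left(- n - 11\right)}{30 \left(n^{2} + 11 n + 30\right)}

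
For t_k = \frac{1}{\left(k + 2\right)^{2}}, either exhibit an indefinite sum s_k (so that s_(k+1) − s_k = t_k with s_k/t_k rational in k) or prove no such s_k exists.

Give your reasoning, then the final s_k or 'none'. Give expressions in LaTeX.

r(k) = (k + 2)**2/(k + 3)**2 after simplifying.
Factor: A=k**2 + 4*k + 4; B=k**2 + 6*k + 9; C=1.
Solve (k**2 + 4*k + 4)·f(k+1) − (k**2 + 4*k + 4)·f(k) = 1.
Bound: deg f ≤ 0.
f = c0 ⇒ A·f(k+1) − B(k−1)·f(k) − C = -1. The system {-1 = 0} is inconsistent; no antidifference.

none (Gosper's algorithm certifies no s_k)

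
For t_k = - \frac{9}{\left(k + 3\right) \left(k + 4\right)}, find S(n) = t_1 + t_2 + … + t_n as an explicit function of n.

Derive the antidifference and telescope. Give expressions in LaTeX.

The ratio is (k + 3)/(k + 5).
Factor: A=k + 3; B=k + 5; C=1.
f must satisfy (k + 3)·f(k+1) − (k + 4)·f(k) = 1.
d = 1 from the (1,1,0) case.
Match coefficients ⇒ f(k) = k/3.
Get s_k = R·t_k = -3*k/(k + 3) with R(k) = B(k−1)f(k)/C(k) = k*(k + 4)/3.
Check: Δs_k = -9/(k**2 + 7*k + 12). ✓
s_(n+1) = 3*(-n - 1)/(n + 4) and s_(1) = -3/4, so S(n) = -9*n/(4*n + 16).

S(n) = - \frac{9 n}{4 n + 16}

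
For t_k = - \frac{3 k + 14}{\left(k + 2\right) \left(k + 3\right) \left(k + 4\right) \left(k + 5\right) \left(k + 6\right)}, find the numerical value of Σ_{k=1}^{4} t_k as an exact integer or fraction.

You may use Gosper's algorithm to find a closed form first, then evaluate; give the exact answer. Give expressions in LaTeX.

r(k) = (k + 2)*(3*k + 17)/((k + 7)*(3*k + 14)) after simplifying.
Factor: A=k + 2; B=k + 7; C=k + 14/3.
Key eq: (k + 2)·f(k+1) = (k + 6)·f(k) + (k + 14/3).
Degrees (1,1,1) ⇒ d ≤ 4.
Solve for f: f(k) = k*(k + 4)*(k**2 + 10*k + 31)/90 (degree 4 ≤ 4).
Certificate R = B(k−1)f/C = k*(k + 4)*(k + 6)*(k**2 + 10*k + 31)/(30*(3*k + 14)) gives s_k = k*(-k**2 - 10*k - 31)/(30*(k**3 + 10*k**2 + 31*k + 30)).
Check: Δs_k = (-3*k - 14)/(k**5 + 20*k**4 + 155*k**3 + 580*k**2 + 1044*k + 720). ✓
Evaluate s at k=5 and k=1: -53/1680 and -7/360; difference -61/5040.

Σ = -61/5040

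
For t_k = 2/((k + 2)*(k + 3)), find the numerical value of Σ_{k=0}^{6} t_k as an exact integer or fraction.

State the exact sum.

Σ = 7/9

The ratio is (k + 2)/(k + 4).
So A=k + 2 and B=k + 4, with C=1.
Solve (k + 2)·f(k+1) − (k + 3)·f(k) = 1.
From deg A=1, deg B=1, deg C=0: d=1.
Match coefficients ⇒ f(k) = k/2.
R(k) = B(k−1)·f(k)/C(k) = k*(k + 3)/2; s_k = R·t_k = k/(k + 2).
Check: Δs_k = 2/(k**2 + 5*k + 6). ✓
Telescoping: Σ = s_(7) − s_(0) = 7/9 − (0) = 7/9.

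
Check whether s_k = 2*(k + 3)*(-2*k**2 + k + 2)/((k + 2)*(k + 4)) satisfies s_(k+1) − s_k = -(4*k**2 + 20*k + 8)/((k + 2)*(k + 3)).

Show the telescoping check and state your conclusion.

Invalid: residual 2*(13*k**2 + 49*k + 22)/(k**4 + 14*k**3 + 71*k**2 + 154*k + 120) ≠ 0.

s_(k+1) = 2*(k + 4)*(k - 2*(k + 1)**2 + 3)/((k + 3)*(k + 5))
s_(k+1) − s_k = 2*(-2*k**4 - 28*k**3 - 121*k**2 - 187*k - 58)/(k**4 + 14*k**3 + 71*k**2 + 154*k + 120)
(s_(k+1) − s_k) − t_k = 2*(13*k**2 + 49*k + 22)/(k**4 + 14*k**3 + 71*k**2 + 154*k + 120)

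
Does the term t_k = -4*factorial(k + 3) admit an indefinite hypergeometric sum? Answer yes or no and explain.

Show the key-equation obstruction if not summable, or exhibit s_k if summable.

Ratio r(k) = k + 4.
Factor: A=k + 4; B=1; C=1.
Set up (k + 4)·f(k+1) − (1)·f(k) − (1) = 0.
Degrees (1,0,0) ⇒ d ≤ -1.
deg f ≤ -1 is impossible — no certificate.

No — negative degree bound, so no certificate f.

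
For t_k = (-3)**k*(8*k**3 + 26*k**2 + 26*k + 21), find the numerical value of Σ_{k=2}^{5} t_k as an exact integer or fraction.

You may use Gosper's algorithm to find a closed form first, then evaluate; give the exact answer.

Σ = -365004

Step 1: r(k) = 3*(-8*k**3 - 50*k**2 - 102*k - 81)/(8*k**3 + 26*k**2 + 26*k + 21).
So A=-3 and B=1, with C=k**3 + 13*k**2/4 + 13*k/4 + 21/8.
f must satisfy (-3)·f(k+1) − (1)·f(k) = k**3 + 13*k**2/4 + 13*k/4 + 21/8.
deg f ≤ 3 (via 0,0,3).
A polynomial solution: f(k) = -(2*k**3 + 2*k**2 - k + 3)/8.
So s_k = (B(k−1)f/C)·t_k = (-(2*k**3 + 2*k**2 - k + 3)/(8*k**3 + 26*k**2 + 26*k + 21))·t_k = (-3)**k*(-2*k**3 - 2*k**2 + k - 3).
Δs = (-3)**k*(8*k**3 + 26*k**2 + 26*k + 21), as required.
Evaluate s at k=6 and k=2: -365229 and -225; difference -365004.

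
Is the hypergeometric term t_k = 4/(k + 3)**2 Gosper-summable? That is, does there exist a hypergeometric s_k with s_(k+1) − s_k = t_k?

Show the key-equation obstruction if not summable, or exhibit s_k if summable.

No. Not Gosper-summable.

Step 1: r(k) = (k + 3)**2/(k + 4)**2.
A = k**2 + 6*k + 9, B = k**2 + 8*k + 16, C = 1.
Key eq: (k**2 + 6*k + 9)·f(k+1) = (k**2 + 6*k + 9)·f(k) + (1).
Degrees (2,2,0) ⇒ d ≤ 0.
Put f(k) = c0: A·f(k+1) − B(k−1)·f(k) − C = -1; need -1 = 0 — inconsistent ⇒ no f, not summable.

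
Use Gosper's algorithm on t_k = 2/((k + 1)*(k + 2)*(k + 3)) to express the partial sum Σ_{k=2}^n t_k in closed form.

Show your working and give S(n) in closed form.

Compute t_(k+1)/t_k: get (k + 1)/(k + 4).
A = k + 1, B = k + 4, C = 1.
Set up (k + 1)·f(k+1) − (k + 3)·f(k) − (1) = 0.
Bound: deg f ≤ 2.
Solving with deg f ≤ 2: f(k) = k*(k + 3)/4.
R(k) = B(k−1)·f(k)/C(k) = k*(k + 3)**2/4; s_k = R·t_k = k*(k + 3)/(2*(k + 1)*(k + 2)).
s_(k+1) − s_k = 2/(k**3 + 6*k**2 + 11*k + 6) = t_k.
Σ_(k=2)^n t_k = s_(n+1) − s_(2) = ((n**2 + 5*n + 4)/(2*(n**2 + 5*n + 6))) − (5/12), i.e. (n**2 + 5*n - 6)/(12*(n**2 + 5*n + 6)).

S(n) = (n**2 + 5*n - 6)/(12*(n**2 + 5*n + 6))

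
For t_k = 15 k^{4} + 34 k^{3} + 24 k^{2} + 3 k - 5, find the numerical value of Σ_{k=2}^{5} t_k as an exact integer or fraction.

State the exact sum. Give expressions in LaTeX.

Compute t_(k+1)/t_k: get (15*k**4 + 94*k**3 + 216*k**2 + 213*k + 71)/(15*k**4 + 34*k**3 + 24*k**2 + 3*k - 5).
Factor: A=1; B=1; C=k**4 + 34*k**3/15 + 8*k**2/5 + k/5 - 1/3.
Set up (1)·f(k+1) − (1)·f(k) − (k**4 + 34*k**3/15 + 8*k**2/5 + k/5 - 1/3) = 0.
deg f ≤ 5 (via 0,0,4).
Coefficient equations give f(k) = k*(3*k**4 + k**3 - 4*k**2 - 2*k - 3)/15.
R(k) = B(k−1)·f(k)/C(k) = k*(3*k**4 + k**3 - 4*k**2 - 2*k - 3)/(15*k**4 + 34*k**3 + 24*k**2 + 3*k - 5); s_k = R·t_k = k*(3*k**4 + k**3 - 4*k**2 - 2*k - 3).
Verify: 15*k**4 + 34*k**3 + 24*k**2 + 3*k - 5 matches t_k.
Telescoping: Σ = s_(6) − s_(2) = 23670 − (66) = 23604.

Σ = 23604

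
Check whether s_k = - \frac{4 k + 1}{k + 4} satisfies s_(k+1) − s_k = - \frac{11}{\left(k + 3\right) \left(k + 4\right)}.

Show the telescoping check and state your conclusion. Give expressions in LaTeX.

s_(k+1) = (-4*k - 5)/(k + 5)
s_(k+1) − s_k = -15/(k**2 + 9*k + 20)
(s_(k+1) − s_k) − t_k = 2*(5 - 2*k)/(k**3 + 12*k**2 + 47*k + 60)

Invalid: residual \frac{2 \left(5 - 2 k\right)}{k^{3} + 12 k^{2} + 47 k + 60} ≠ 0.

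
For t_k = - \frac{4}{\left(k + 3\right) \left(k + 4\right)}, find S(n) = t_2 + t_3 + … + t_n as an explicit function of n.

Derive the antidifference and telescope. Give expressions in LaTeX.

S(n) = \frac{4 \left(1 - n\right)}{5 \left(n + 4\right)}

Step 1: r(k) = (k + 3)/(k + 5).
Take A(k)=k + 3, B(k)=k + 5, C(k)=1.
Key eq: (k + 3)·f(k+1) = (k + 4)·f(k) + (1).
Bound: deg f ≤ 1.
Coefficient equations give f(k) = k/3.
R(k) = B(k−1)·f(k)/C(k) = k*(k + 4)/3; s_k = R·t_k = -4*k/(3*k + 9).
Verify: -4/(k**2 + 7*k + 12) matches t_k.
Telescope: S(n) = s_(n+1) − s_(2) = 4*(-n - 1)/(3*(n + 4)) − (-8/15) = 4*(1 - n)/(5*(n + 4)).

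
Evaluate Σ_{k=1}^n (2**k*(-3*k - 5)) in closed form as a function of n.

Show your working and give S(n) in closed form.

r(k) = 2*(3*k + 8)/(3*k + 5) after simplifying.
A = 2, B = 1, C = k + 5/3.
Solve (2)·f(k+1) − (1)·f(k) = k + 5/3.
deg f ≤ 1 (via 0,0,1).
Solving with deg f ≤ 1: f(k) = (3*k - 1)/3.
Then R = B(k−1)f/C = (3*k - 1)/(3*k + 5), so s_k = R(k)·t_k = 2**k*(1 - 3*k).
Δs = 2**k*(-3*k - 5), as required.
Telescope: S(n) = s_(n+1) − s_(1) = 2**(n + 1)*(-3*n - 2) − (-4) = -6*2**n*n - 4*2**n + 4.

S(n) = -6*2**n*n - 4*2**n + 4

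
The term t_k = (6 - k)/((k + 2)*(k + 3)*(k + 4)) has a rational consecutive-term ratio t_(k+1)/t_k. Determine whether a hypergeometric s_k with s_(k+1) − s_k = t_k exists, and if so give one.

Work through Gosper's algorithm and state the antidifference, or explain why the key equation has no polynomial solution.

s_k = k*(k + 8)/(3*(k + 2)*(k + 3))

Compute t_(k+1)/t_k: get (k - 5)*(k + 2)/((k - 6)*(k + 5)).
Gosper form: A/B · C(k+1)/C(k) with A=k + 2, B=k + 5, C=k - 6.
Need (k + 2)·f(k+1) − (k + 4)·f(k) = k - 6.
d = 2 from the (1,1,1) case.
Coefficient equations give f(k) = -k*(k + 8)/3.
Get s_k = R·t_k = k*(k + 8)/(3*(k + 2)*(k + 3)) with R(k) = B(k−1)f(k)/C(k) = -k*(k + 4)*(k + 8)/(3*(k - 6)).
Δs = (6 - k)/(k**3 + 9*k**2 + 26*k + 24), as required.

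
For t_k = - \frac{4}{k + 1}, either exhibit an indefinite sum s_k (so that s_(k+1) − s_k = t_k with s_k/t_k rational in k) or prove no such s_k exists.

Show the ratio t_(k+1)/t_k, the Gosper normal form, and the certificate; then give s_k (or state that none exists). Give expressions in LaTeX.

Compute t_(k+1)/t_k: get (k + 1)/(k + 2).
So A=k + 1 and B=k + 2, with C=1.
Key eq: (k + 1)·f(k+1) = (k + 1)·f(k) + (1).
d = 0 from the (1,1,0) case.
Generic f = c0 gives residual -1; -1 = 0 cannot hold, so t_k is not Gosper-summable.

none (Gosper's algorithm certifies no s_k)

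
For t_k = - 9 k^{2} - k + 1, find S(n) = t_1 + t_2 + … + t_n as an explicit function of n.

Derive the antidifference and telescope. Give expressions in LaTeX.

r(k) = (k + 9*(k + 1)**2)/(9*k**2 + k - 1) after simplifying.
Take A(k)=1, B(k)=1, C(k)=k**2 + k/9 - 1/9.
Solve (1)·f(k+1) − (1)·f(k) = k**2 + k/9 - 1/9.
d = 3 from the (0,0,2) case.
Solving with deg f ≤ 3: f(k) = k**2*(3*k - 4)/9.
R(k) = B(k−1)·f(k)/C(k) = k**2*(3*k - 4)/(9*k**2 + k - 1); s_k = R·t_k = k**2*(4 - 3*k).
s_(k+1) − s_k = -9*k**2 - k + 1 = t_k.
Evaluate: s_(n+1) = -3*n**3 - 5*n**2 - n + 1; subtract s_(1) = 1 ⇒ S(n) = n*(-3*n**2 - 5*n - 1).

S(n) = n \left(- 3 n^{2} - 5 n - 1\right)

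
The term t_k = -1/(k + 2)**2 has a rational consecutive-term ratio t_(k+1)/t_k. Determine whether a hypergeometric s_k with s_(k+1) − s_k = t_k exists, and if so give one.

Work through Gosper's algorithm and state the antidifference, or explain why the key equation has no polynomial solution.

Step 1: r(k) = (k + 2)**2/(k + 3)**2.
A = k**2 + 4*k + 4, B = k**2 + 6*k + 9, C = 1.
f must satisfy (k**2 + 4*k + 4)·f(k+1) − (k**2 + 4*k + 4)·f(k) = 1.
Degrees (2,2,0) ⇒ d ≤ 0.
f = c0 ⇒ A·f(k+1) − B(k−1)·f(k) − C = -1. The system {-1 = 0} is inconsistent; no antidifference.

none — t_k is not Gosper-summable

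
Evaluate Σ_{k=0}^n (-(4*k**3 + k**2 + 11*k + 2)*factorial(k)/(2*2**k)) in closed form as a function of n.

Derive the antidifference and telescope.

The ratio is (k + 1)*(11*k + 4*(k + 1)**3 + (k + 1)**2 + 13)/(2*(4*k**3 + k**2 + 11*k + 2)).
Take A(k)=k/2 + 1/2, B(k)=1, C(k)=k**3 + k**2/4 + 11*k/4 + 1/2.
Solve (k/2 + 1/2)·f(k+1) − (1)·f(k) = k**3 + k**2/4 + 11*k/4 + 1/2.
Degrees (1,0,3) ⇒ d ≤ 2.
Solving with deg f ≤ 2: f(k) = (k - 1)*(4*k + 1)/2.
Then R = B(k−1)f/C = 2*(k - 1)*(4*k + 1)/(4*k**3 + k**2 + 11*k + 2), so s_k = R(k)·t_k = -(k - 1)*(4*k + 1)*factorial(k)/2**k.
s_(k+1) − s_k = -(4*k**3 + k**2 + 11*k + 2)*factorial(k)/(2*2**k) = t_k.
s_(n+1) = -2**(-n - 1)*n*(4*n + 5)*factorial(n + 1) and s_(0) = 1, so S(n) = -2**(-n - 1)*(2**(n + 1) + 4*n**3*factorial(n) + 9*n**2*factorial(n) + 5*n*factorial(n)).

S(n) = -2**(-n - 1)*(2**(n + 1) + 4*n**3*factorial(n) + 9*n**2*factorial(n) + 5*n*factorial(n))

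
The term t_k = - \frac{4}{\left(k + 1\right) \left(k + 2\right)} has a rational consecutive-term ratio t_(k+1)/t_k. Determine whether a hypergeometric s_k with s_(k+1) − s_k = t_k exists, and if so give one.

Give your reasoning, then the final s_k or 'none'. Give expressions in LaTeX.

s_k = - \frac{4 k}{k + 1}

t_(k+1)/t_k = (k + 1)/(k + 3).
A = k + 1, B = k + 3, C = 1.
Set up (k + 1)·f(k+1) − (k + 2)·f(k) − (1) = 0.
From deg A=1, deg B=1, deg C=0: d=1.
Coefficient equations give f(k) = k.
Then R = B(k−1)f/C = k*(k + 2), so s_k = R(k)·t_k = -4*k/(k + 1).
s_(k+1) − s_k = -4/(k**2 + 3*k + 2) = t_k.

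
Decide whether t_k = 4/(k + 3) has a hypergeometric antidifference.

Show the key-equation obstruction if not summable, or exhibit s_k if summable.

r(k) = (k + 3)/(k + 4) after simplifying.
So A=k + 3 and B=k + 4, with C=1.
Set up (k + 3)·f(k+1) − (k + 3)·f(k) − (1) = 0.
From deg A=1, deg B=1, deg C=0: d=0.
Put f(k) = c0: A·f(k+1) − B(k−1)·f(k) − C = -1; need -1 = 0 — inconsistent ⇒ no f, not summable.

No. Not Gosper-summable.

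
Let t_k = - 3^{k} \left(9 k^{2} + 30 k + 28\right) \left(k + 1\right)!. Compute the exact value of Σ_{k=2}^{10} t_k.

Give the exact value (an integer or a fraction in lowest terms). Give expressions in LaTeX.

Σ = -2969879375231568

Compute t_(k+1)/t_k: get 3*(9*k**3 + 66*k**2 + 163*k + 134)/(9*k**2 + 30*k + 28).
Normal form (A,B,C) = (3*k + 6, 1, k**2 + 10*k/3 + 28/9).
Solve (3*k + 6)·f(k+1) − (1)·f(k) = k**2 + 10*k/3 + 28/9.
d = 1 from the (1,0,2) case.
Match coefficients ⇒ f(k) = (3*k + 2)/9.
R(k) = B(k−1)·f(k)/C(k) = (3*k + 2)/(9*k**2 + 30*k + 28); s_k = R·t_k = -3**k*(3*k + 2)*factorial(k + 1).
Δs = -3**k*(9*k**2 + 30*k + 28)*factorial(k + 1), as required.
Evaluate s at k=11 and k=2: -2969879375232000 and -432; difference -2969879375231568.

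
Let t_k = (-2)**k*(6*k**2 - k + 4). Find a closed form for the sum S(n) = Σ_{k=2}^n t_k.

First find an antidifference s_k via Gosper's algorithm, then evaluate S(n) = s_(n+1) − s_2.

S(n) = 4*(-2)**n*n**2 + 2*(-2)**n*n + 2*(-2)**n + 16

The ratio is 2*(k - 6*(k + 1)**2 - 3)/(6*k**2 - k + 4).
A = -2, B = 1, C = k**2 - k/6 + 2/3.
f must satisfy (-2)·f(k+1) − (1)·f(k) = k**2 - k/6 + 2/3.
From deg A=0, deg B=0, deg C=2: d=2.
Solving with deg f ≤ 2: f(k) = -(2*k**2 - 3*k + 2)/6.
Get s_k = R·t_k = (-2)**k*(-2*k**2 + 3*k - 2) with R(k) = B(k−1)f(k)/C(k) = -(2*k**2 - 3*k + 2)/(6*k**2 - k + 4).
Check: Δs_k = (-2)**k*(6*k**2 - k + 4). ✓
s_(n+1) = 2*(-2)**n*(2*n**2 + n + 1) and s_(2) = -16, so S(n) = 4*(-2)**n*n**2 + 2*(-2)**n*n + 2*(-2)**n + 16.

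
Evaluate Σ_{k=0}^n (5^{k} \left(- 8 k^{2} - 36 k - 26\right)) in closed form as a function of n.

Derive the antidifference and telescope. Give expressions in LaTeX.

S(n) = - 10 \cdot 5^{n} n^{2} - 40 \cdot 5^{n} n - 25 \cdot 5^{n} - 1

Step 1: r(k) = 5*(4*k**2 + 26*k + 35)/(4*k**2 + 18*k + 13).
Gosper form: A/B · C(k+1)/C(k) with A=5, B=1, C=k**2 + 9*k/2 + 13/4.
Set up (5)·f(k+1) − (1)·f(k) − (k**2 + 9*k/2 + 13/4) = 0.
deg f ≤ 2 (via 0,0,2).
Match coefficients ⇒ f(k) = (2*k**2 + 4*k - 1)/8.
Get s_k = R·t_k = 5**k*(-2*k**2 - 4*k + 1) with R(k) = B(k−1)f(k)/C(k) = (2*k**2 + 4*k - 1)/(2*(4*k**2 + 18*k + 13)).
s_(k+1) − s_k = 5**k*(-8*k**2 - 36*k - 26) = t_k.
Evaluate: s_(n+1) = 5**(n + 1)*(-2*n**2 - 8*n - 5); subtract s_(0) = 1 ⇒ S(n) = -10*5**n*n**2 - 40*5**n*n - 25*5**n - 1.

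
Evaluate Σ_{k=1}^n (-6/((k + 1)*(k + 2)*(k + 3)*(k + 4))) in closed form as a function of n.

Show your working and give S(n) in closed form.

S(n) = n*(-n**2 - 9*n - 26)/(12*(n**3 + 9*n**2 + 26*n + 24))

r(k) = (k + 1)/(k + 5) after simplifying.
Take A(k)=k + 1, B(k)=k + 5, C(k)=1.
Key eq: (k + 1)·f(k+1) = (k + 4)·f(k) + (1).
deg f ≤ 3 (via 1,1,0).
Match coefficients ⇒ f(k) = k*(k**2 + 6*k + 11)/18.
R(k) = B(k−1)·f(k)/C(k) = k*(k + 4)*(k**2 + 6*k + 11)/18; s_k = R·t_k = k*(-k**2 - 6*k - 11)/(3*(k + 1)*(k + 2)*(k + 3)).
s_(k+1) − s_k = -6/(k**4 + 10*k**3 + 35*k**2 + 50*k + 24) = t_k.
s_(n+1) = (-n**3 - 9*n**2 - 26*n - 18)/(3*(n**3 + 9*n**2 + 26*n + 24)) and s_(1) = -1/4, so S(n) = n*(-n**2 - 9*n - 26)/(12*(n**3 + 9*n**2 + 26*n + 24)).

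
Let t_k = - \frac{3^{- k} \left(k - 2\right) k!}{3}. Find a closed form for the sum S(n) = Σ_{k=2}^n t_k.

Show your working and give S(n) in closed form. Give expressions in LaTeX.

Ratio r(k) = (k**2 - 1)/(3*(k - 2)).
A = k/3 + 1/3, B = 1, C = k - 2.
Need (k/3 + 1/3)·f(k+1) − (1)·f(k) = k - 2.
From deg A=1, deg B=0, deg C=1: d=0.
Match coefficients ⇒ f(k) = 3.
So s_k = (B(k−1)f/C)·t_k = (3/(k - 2))·t_k = -factorial(k)/3**k.
s_(k+1) − s_k = -(k - 2)*factorial(k)/(3*3**k) = t_k.
s_(n+1) = -3**(-n - 1)*factorial(n + 1) and s_(2) = -2/9, so S(n) = 2/9 - factorial(n + 1)/(3*3**n).

S(n) = \frac{2}{9} - \frac{3^{- n} \left(n + 1\right)!}{3}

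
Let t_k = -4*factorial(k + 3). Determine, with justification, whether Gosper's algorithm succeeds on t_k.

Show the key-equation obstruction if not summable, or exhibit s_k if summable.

Ratio r(k) = k + 4.
Gosper form: A/B · C(k+1)/C(k) with A=k + 4, B=1, C=1.
f must satisfy (k + 4)·f(k+1) − (1)·f(k) = 1.
d = -1 from the (1,0,0) case.
deg f ≤ -1 is impossible — no certificate.

No — negative degree bound, so no certificate f.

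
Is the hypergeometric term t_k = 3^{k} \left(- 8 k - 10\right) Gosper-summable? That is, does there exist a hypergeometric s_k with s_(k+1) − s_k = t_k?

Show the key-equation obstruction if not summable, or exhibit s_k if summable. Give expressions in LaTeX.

Yes. s_k = 3^{k} \left(1 - 4 k\right).

Ratio r(k) = 3*(4*k + 9)/(4*k + 5).
So A=3 and B=1, with C=k + 5/4.
Solve (3)·f(k+1) − (1)·f(k) = k + 5/4.
Degrees (0,0,1) ⇒ d ≤ 1.
Solve for f: f(k) = (4*k - 1)/8 (degree 1 ≤ 1).
Then R = B(k−1)f/C = (4*k - 1)/(2*(4*k + 5)), so s_k = R(k)·t_k = 3**k*(1 - 4*k).
Δs = 3**k*(-8*k - 10), as required.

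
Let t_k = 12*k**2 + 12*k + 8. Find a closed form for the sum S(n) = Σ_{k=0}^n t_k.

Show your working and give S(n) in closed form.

The ratio is (3*k**2 + 9*k + 8)/(3*k**2 + 3*k + 2).
Take A(k)=1, B(k)=1, C(k)=k**2 + k + 2/3.
Key eq: (1)·f(k+1) = (1)·f(k) + (k**2 + k + 2/3).
Degrees (0,0,2) ⇒ d ≤ 3.
Solve for f: f(k) = k*(k**2 + 1)/3 (degree 3 ≤ 3).
Certificate R = B(k−1)f/C = k*(k**2 + 1)/(3*k**2 + 3*k + 2) gives s_k = 4*k*(k**2 + 1).
Verify: 12*k**2 + 12*k + 8 matches t_k.
Telescope: S(n) = s_(n+1) − s_(0) = 4*n**3 + 12*n**2 + 16*n + 8 − (0) = 4*n**3 + 12*n**2 + 16*n + 8.

S(n) = 4*n**3 + 12*n**2 + 16*n + 8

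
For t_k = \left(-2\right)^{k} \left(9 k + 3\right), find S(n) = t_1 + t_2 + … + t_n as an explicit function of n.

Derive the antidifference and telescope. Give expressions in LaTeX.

r(k) = 2*(-3*k - 4)/(3*k + 1) after simplifying.
Factor: A=-2; B=1; C=k + 1/3.
Set up (-2)·f(k+1) − (1)·f(k) − (k + 1/3) = 0.
From deg A=0, deg B=0, deg C=1: d=1.
Solving with deg f ≤ 1: f(k) = -(3*k - 1)/9.
R(k) = B(k−1)·f(k)/C(k) = -(3*k - 1)/(3*(3*k + 1)); s_k = R·t_k = (-2)**k*(1 - 3*k).
Verify: (-2)**k*(9*k + 3) matches t_k.
Σ_(k=1)^n t_k = s_(n+1) − s_(1) = (2*(-2)**n*(3*n + 2)) − (4), i.e. 6*(-2)**n*n + 4*(-2)**n - 4.

S(n) = 6 \left(-2\right)^{n} n + 4 \left(-2\right)^{n} - 4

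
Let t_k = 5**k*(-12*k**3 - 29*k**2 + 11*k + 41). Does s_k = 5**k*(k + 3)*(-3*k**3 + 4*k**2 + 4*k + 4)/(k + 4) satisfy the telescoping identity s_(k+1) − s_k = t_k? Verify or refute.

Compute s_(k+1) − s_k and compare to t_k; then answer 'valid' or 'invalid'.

s_(k+1) = 5**(k + 1)*(-3*k**4 - 17*k**3 - 17*k**2 + 21*k + 36)/(k + 5)
s_(k+1) − s_k = 5**k*(-12*k**5 - 125*k**4 - 416*k**3 - 331*k**2 + 508*k + 660)/(k**2 + 9*k + 20)
(s_(k+1) − s_k) − t_k = 5**k*(12*k**4 + 74*k**3 + 109*k**2 - 81*k - 160)/(k**2 + 9*k + 20)

Invalid: residual 5**k*(12*k**4 + 74*k**3 + 109*k**2 - 81*k - 160)/(k**2 + 9*k + 20) ≠ 0.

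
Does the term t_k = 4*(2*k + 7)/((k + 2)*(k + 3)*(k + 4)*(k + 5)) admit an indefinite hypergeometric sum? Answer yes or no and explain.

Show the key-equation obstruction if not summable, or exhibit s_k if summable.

The ratio is (k + 2)*(2*k + 9)/((k + 6)*(2*k + 7)).
Factor: A=k + 2; B=k + 6; C=k + 7/2.
Set up (k + 2)·f(k+1) − (k + 5)·f(k) − (k + 7/2) = 0.
From deg A=1, deg B=1, deg C=1: d=3.
Match coefficients ⇒ f(k) = k*(k + 3)*(k + 6)/16.
Get s_k = R·t_k = k*(k + 6)/(2*(k**2 + 6*k + 8)) with R(k) = B(k−1)f(k)/C(k) = k*(k + 3)*(k + 5)*(k + 6)/(8*(2*k + 7)).
s_(k+1) − s_k = 4*(2*k + 7)/(k**4 + 14*k**3 + 71*k**2 + 154*k + 120) = t_k.

Yes. s_k = k*(k + 6)/(2*(k**2 + 6*k + 8)).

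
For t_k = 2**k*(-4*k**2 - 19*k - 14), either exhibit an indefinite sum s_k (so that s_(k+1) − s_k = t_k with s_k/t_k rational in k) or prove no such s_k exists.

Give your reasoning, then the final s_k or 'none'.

The ratio is 2*(4*k**2 + 27*k + 37)/(4*k**2 + 19*k + 14).
Gosper form: A/B · C(k+1)/C(k) with A=2, B=1, C=k**2 + 19*k/4 + 7/2.
Set up (2)·f(k+1) − (1)·f(k) − (k**2 + 19*k/4 + 7/2) = 0.
d = 2 from the (0,0,2) case.
Solve for f: f(k) = k*(4*k + 3)/4 (degree 2 ≤ 2).
R(k) = B(k−1)·f(k)/C(k) = k*(4*k + 3)/(4*k**2 + 19*k + 14); s_k = R·t_k = 2**k*k*(-4*k - 3).
Δs = 2**k*(-4*k**2 - 19*k - 14), as required.

s_k = 2**k*k*(-4*k - 3)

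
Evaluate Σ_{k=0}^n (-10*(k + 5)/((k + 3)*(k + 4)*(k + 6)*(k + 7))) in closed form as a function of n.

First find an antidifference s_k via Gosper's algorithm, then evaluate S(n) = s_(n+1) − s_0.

Step 1: r(k) = (k + 3)*(k + 6)**2/((k + 5)**2*(k + 8)).
Normal form (A,B,C) = (k + 3, k + 8, k**2 + 10*k + 25).
Need (k + 3)·f(k+1) − (k + 7)·f(k) = k**2 + 10*k + 25.
deg f ≤ 4 (via 1,1,2).
Match coefficients ⇒ f(k) = k*(k + 4)*(k + 5)*(k + 9)/36.
Certificate R = B(k−1)f/C = k*(k + 4)*(k + 7)*(k + 9)/(36*(k + 5)) gives s_k = 5*k*(-k - 9)/(18*(k**2 + 9*k + 18)).
Δs = 10*(-k - 5)/(k**4 + 20*k**3 + 145*k**2 + 450*k + 504), as required.
s_(n+1) = 5*(-n**2 - 11*n - 10)/(18*(n**2 + 11*n + 28)) and s_(0) = 0, so S(n) = 5*(-n**2 - 11*n - 10)/(18*(n**2 + 11*n + 28)).

S(n) = 5*(-n**2 - 11*n - 10)/(18*(n**2 + 11*n + 28))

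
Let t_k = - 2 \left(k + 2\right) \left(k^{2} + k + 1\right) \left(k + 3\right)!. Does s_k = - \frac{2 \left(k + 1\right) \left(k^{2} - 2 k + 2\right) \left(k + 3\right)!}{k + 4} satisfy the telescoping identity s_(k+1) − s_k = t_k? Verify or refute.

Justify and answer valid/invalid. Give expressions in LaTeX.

s_(k+1) = -2*(k + 2)*(k**2 + 1)*factorial(k + 4)/(k + 5)
s_(k+1) − s_k = -2*(k**5 + 9*k**4 + 29*k**3 + 47*k**2 + 30*k + 22)*factorial(k + 3)/((k + 4)*(k + 5))
(s_(k+1) − s_k) − t_k = 6*(k**4 + 7*k**3 + 14*k**2 + 16*k + 6)*factorial(k + 3)/((k + 4)*(k + 5))

Invalid: residual \frac{6 \left(k^{4} + 7 k^{3} + 14 k^{2} + 16 k + 6\right) \left(k + 3\right)!}{\left(k + 4\right) \left(k + 5\right)} ≠ 0.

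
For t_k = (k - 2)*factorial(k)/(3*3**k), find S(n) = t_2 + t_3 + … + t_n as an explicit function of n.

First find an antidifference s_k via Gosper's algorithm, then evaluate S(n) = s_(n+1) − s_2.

S(n) = -2/9 + factorial(n + 1)/(3*3**n)

The ratio is (k**2 - 1)/(3*(k - 2)).
Normal form (A,B,C) = (k/3 + 1/3, 1, k - 2).
f must satisfy (k/3 + 1/3)·f(k+1) − (1)·f(k) = k - 2.
d = 0 from the (1,0,1) case.
Solving with deg f ≤ 0: f(k) = 3.
So s_k = (B(k−1)f/C)·t_k = (3/(k - 2))·t_k = factorial(k)/3**k.
s_(k+1) − s_k = (k - 2)*factorial(k)/(3*3**k) = t_k.
Σ_(k=2)^n t_k = s_(n+1) − s_(2) = (3**(-n - 1)*factorial(n + 1)) − (2/9), i.e. -2/9 + factorial(n + 1)/(3*3**n).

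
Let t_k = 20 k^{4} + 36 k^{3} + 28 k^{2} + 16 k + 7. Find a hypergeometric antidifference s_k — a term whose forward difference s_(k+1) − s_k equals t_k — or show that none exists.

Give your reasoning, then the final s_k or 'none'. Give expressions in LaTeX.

Ratio r(k) = (20*k**4 + 116*k**3 + 256*k**2 + 260*k + 107)/(20*k**4 + 36*k**3 + 28*k**2 + 16*k + 7).
A = 1, B = 1, C = k**4 + 9*k**3/5 + 7*k**2/5 + 4*k/5 + 7/20.
Set up (1)·f(k+1) − (1)·f(k) − (k**4 + 9*k**3/5 + 7*k**2/5 + 4*k/5 + 7/20) = 0.
deg f ≤ 5 (via 0,0,4).
A polynomial solution: f(k) = k*(4*k**4 - k**3 - 2*k**2 + 3*k + 3)/20.
Get s_k = R·t_k = k*(4*k**4 - k**3 - 2*k**2 + 3*k + 3) with R(k) = B(k−1)f(k)/C(k) = k*(4*k**4 - k**3 - 2*k**2 + 3*k + 3)/(20*k**4 + 36*k**3 + 28*k**2 + 16*k + 7).
Check: Δs_k = 20*k**4 + 36*k**3 + 28*k**2 + 16*k + 7. ✓

s_k = k \left(4 k^{4} - k^{3} - 2 k^{2} + 3 k + 3\right)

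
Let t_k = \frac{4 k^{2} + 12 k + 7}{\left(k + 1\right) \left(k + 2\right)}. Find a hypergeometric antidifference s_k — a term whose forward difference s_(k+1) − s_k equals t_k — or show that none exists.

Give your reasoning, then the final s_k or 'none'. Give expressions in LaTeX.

Ratio r(k) = (k + 1)*(12*k + 4*(k + 1)**2 + 19)/((k + 3)*(4*k**2 + 12*k + 7)).
Gosper form: A/B · C(k+1)/C(k) with A=k + 1, B=k + 3, C=k**2 + 3*k + 7/4.
Set up (k + 1)·f(k+1) − (k + 2)·f(k) − (k**2 + 3*k + 7/4) = 0.
Degrees (1,1,2) ⇒ d ≤ 2.
A polynomial solution: f(k) = k*(4*k + 3)/4.
Certificate R = B(k−1)f/C = k*(k + 2)*(4*k + 3)/(4*k**2 + 12*k + 7) gives s_k = k*(4*k + 3)/(k + 1).
Check: Δs_k = (4*k**2 + 12*k + 7)/(k**2 + 3*k + 2). ✓

s_k = \frac{k \left(4 k + 3\right)}{k + 1}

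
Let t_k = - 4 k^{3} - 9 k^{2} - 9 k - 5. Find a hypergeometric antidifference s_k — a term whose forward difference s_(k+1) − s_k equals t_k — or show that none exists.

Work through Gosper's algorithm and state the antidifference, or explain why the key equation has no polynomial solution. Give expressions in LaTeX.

The ratio is (4*k**3 + 21*k**2 + 39*k + 27)/(4*k**3 + 9*k**2 + 9*k + 5).
A = 1, B = 1, C = k**3 + 9*k**2/4 + 9*k/4 + 5/4.
Need (1)·f(k+1) − (1)·f(k) = k**3 + 9*k**2/4 + 9*k/4 + 5/4.
Degrees (0,0,3) ⇒ d ≤ 4.
Solving with deg f ≤ 4: f(k) = k*(k**3 + k**2 + k + 2)/4.
R(k) = B(k−1)·f(k)/C(k) = k*(k**3 + k**2 + k + 2)/((4*k + 5)*(k**2 + k + 1)); s_k = R·t_k = k*(-k**3 - k**2 - k - 2).
Δs = -4*k**3 - 9*k**2 - 9*k - 5, as required.

s_k = k \left(- k^{3} - k^{2} - k - 2\right)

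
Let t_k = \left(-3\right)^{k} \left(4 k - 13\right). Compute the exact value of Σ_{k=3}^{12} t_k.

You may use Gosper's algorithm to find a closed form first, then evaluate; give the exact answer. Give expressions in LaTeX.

Ratio r(k) = 3*(9 - 4*k)/(4*k - 13).
A = -3, B = 1, C = k - 13/4.
f must satisfy (-3)·f(k+1) − (1)·f(k) = k - 13/4.
Degrees (0,0,1) ⇒ d ≤ 1.
Match coefficients ⇒ f(k) = -(k - 4)/4.
Get s_k = R·t_k = (-3)**k*(4 - k) with R(k) = B(k−1)f(k)/C(k) = -(k - 4)/(4*k - 13).
s_(k+1) − s_k = (-3)**k*(4*k - 13) = t_k.
Telescoping: Σ = s_(13) − s_(3) = 14348907 − (-27) = 14348934.

Σ = 14348934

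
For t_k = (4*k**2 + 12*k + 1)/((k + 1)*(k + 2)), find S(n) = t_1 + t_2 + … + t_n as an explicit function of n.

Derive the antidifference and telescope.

S(n) = n*(8*n + 9)/(2*(n + 2))

Step 1: r(k) = (k + 1)*(12*k + 4*(k + 1)**2 + 13)/((k + 3)*(4*k**2 + 12*k + 1)).
So A=k + 1 and B=k + 3, with C=k**2 + 3*k + 1/4.
Key eq: (k + 1)·f(k+1) = (k + 2)·f(k) + (k**2 + 3*k + 1/4).
From deg A=1, deg B=1, deg C=2: d=2.
Match coefficients ⇒ f(k) = k*(4*k - 3)/4.
R(k) = B(k−1)·f(k)/C(k) = k*(k + 2)*(4*k - 3)/(4*k**2 + 12*k + 1); s_k = R·t_k = k*(4*k - 3)/(k + 1).
Δs = (4*k**2 + 12*k + 1)/(k**2 + 3*k + 2), as required.
Evaluate: s_(n+1) = (4*n**2 + 5*n + 1)/(n + 2); subtract s_(1) = 1/2 ⇒ S(n) = n*(8*n + 9)/(2*(n + 2)).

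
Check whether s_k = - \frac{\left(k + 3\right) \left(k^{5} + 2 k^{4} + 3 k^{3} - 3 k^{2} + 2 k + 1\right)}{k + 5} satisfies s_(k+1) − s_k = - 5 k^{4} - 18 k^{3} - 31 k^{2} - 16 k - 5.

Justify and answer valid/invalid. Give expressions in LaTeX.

s_(k+1) = (-k**6 - 11*k**5 - 49*k**4 - 112*k**3 - 130*k**2 - 78*k - 24)/(k + 6)
s_(k+1) − s_k = (-5*k**6 - 65*k**5 - 297*k**4 - 661*k**3 - 763*k**2 - 369*k - 102)/(k**2 + 11*k + 30)
(s_(k+1) − s_k) − t_k = 2*(4*k**5 + 41*k**4 + 118*k**3 + 174*k**2 + 83*k + 24)/(k**2 + 11*k + 30)

Invalid: residual \frac{2 \left(4 k^{5} + 41 k^{4} + 118 k^{3} + 174 k^{2} + 83 k + 24\right)}{k^{2} + 11 k + 30} ≠ 0.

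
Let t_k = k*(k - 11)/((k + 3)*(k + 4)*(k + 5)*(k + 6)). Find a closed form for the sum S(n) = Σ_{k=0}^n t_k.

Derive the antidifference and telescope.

The ratio is (k - 10)*(k + 1)*(k + 3)/(k*(k - 11)*(k + 7)).
Normal form (A,B,C) = (k + 3, k + 7, k**2 - 11*k).
Key eq: (k + 3)·f(k+1) = (k + 6)·f(k) + (k**2 - 11*k).
d = 3 from the (1,1,2) case.
Match coefficients ⇒ f(k) = -k*(k - 1)*(k + 73)/60.
Certificate R = B(k−1)f/C = -(k - 1)*(k + 6)*(k + 73)/(60*(k - 11)) gives s_k = -k*(k**2 + 72*k - 73)/(60*(k + 3)*(k + 4)*(k + 5)).
Δs = k*(k - 11)/(k**4 + 18*k**3 + 119*k**2 + 342*k + 360), as required.
Σ_(k=0)^n t_k = s_(n+1) − s_(0) = (n*(-n**2 - 75*n - 74)/(60*(n**3 + 15*n**2 + 74*n + 120))) − (0), i.e. n*(-n**2 - 75*n - 74)/(60*(n**3 + 15*n**2 + 74*n + 120)).

S(n) = n*(-n**2 - 75*n - 74)/(60*(n**3 + 15*n**2 + 74*n + 120))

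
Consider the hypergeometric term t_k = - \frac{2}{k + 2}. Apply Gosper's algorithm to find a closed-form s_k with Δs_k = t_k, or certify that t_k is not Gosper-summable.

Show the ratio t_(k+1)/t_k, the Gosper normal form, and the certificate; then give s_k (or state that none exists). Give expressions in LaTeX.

Compute t_(k+1)/t_k: get (k + 2)/(k + 3).
A = k + 2, B = k + 3, C = 1.
Need (k + 2)·f(k+1) − (k + 2)·f(k) = 1.
d = 0 from the (1,1,0) case.
f = c0 ⇒ A·f(k+1) − B(k−1)·f(k) − C = -1. The system {-1 = 0} is inconsistent; no antidifference.

none — t_k is not Gosper-summable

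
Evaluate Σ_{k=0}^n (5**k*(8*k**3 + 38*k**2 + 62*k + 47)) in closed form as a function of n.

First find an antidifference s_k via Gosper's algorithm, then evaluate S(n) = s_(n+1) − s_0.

S(n) = 10*5**n*n**3 + 40*5**n*n**2 + 65*5**n*n + 50*5**n - 3

t_(k+1)/t_k = 5*(8*k**3 + 62*k**2 + 162*k + 155)/(8*k**3 + 38*k**2 + 62*k + 47).
Gosper form: A/B · C(k+1)/C(k) with A=5, B=1, C=k**3 + 19*k**2/4 + 31*k/4 + 47/8.
Key eq: (5)·f(k+1) = (1)·f(k) + (k**3 + 19*k**2/4 + 31*k/4 + 47/8).
deg f ≤ 3 (via 0,0,3).
Solving with deg f ≤ 3: f(k) = (k + 1)*(2*k**2 + 3)/8.
R(k) = B(k−1)·f(k)/C(k) = (k + 1)*(2*k**2 + 3)/(8*k**3 + 38*k**2 + 62*k + 47); s_k = R·t_k = 5**k*(2*k**3 + 2*k**2 + 3*k + 3).
s_(k+1) − s_k = 5**k*(8*k**3 + 38*k**2 + 62*k + 47) = t_k.
Evaluate: s_(n+1) = 5**(n + 1)*(2*n**3 + 8*n**2 + 13*n + 10); subtract s_(0) = 3 ⇒ S(n) = 10*5**n*n**3 + 40*5**n*n**2 + 65*5**n*n + 50*5**n - 3.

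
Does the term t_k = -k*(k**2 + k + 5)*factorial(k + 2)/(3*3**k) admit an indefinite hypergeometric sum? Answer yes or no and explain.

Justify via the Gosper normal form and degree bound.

Ratio r(k) = (k + 1)*(k + 3)*(k + (k + 1)**2 + 6)/(3*k*(k**2 + k + 5)).
Gosper form: A/B · C(k+1)/C(k) with A=k/3 + 1, B=1, C=k**3 + k**2 + 5*k.
Solve (k/3 + 1)·f(k+1) − (1)·f(k) = k**3 + k**2 + 5*k.
Degrees (1,0,3) ⇒ d ≤ 2.
Solve for f: f(k) = 3*(k**2 - k - 1) (degree 2 ≤ 2).
Get s_k = R·t_k = (-k**2 + k + 1)*factorial(k + 2)/3**k with R(k) = B(k−1)f(k)/C(k) = 3*(k**2 - k - 1)/(k*(k**2 + k + 5)).
Check: Δs_k = -k*(k**2 + k + 5)*factorial(k + 2)/(3*3**k). ✓

Yes. s_k = (-k**2 + k + 1)*factorial(k + 2)/3**k.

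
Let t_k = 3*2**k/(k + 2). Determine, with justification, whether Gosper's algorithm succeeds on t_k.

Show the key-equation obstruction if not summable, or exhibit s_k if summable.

No — key equation has no polynomial f.

Compute t_(k+1)/t_k: get 2*(k + 2)/(k + 3).
Take A(k)=2*k + 4, B(k)=k + 3, C(k)=1.
Key eq: (2*k + 4)·f(k+1) = (k + 2)·f(k) + (1).
Degrees (1,1,0) ⇒ d ≤ -1.
Negative degree bound (-1): no f exists, t_k not Gosper-summable.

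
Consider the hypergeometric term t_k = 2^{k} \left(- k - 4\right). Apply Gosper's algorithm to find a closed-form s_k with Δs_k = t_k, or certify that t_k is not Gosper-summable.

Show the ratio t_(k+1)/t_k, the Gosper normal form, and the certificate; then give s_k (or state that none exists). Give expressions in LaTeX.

t_(k+1)/t_k = 2*(k + 5)/(k + 4).
Gosper form: A/B · C(k+1)/C(k) with A=2, B=1, C=k + 4.
f must satisfy (2)·f(k+1) − (1)·f(k) = k + 4.
Bound: deg f ≤ 1.
Solve for f: f(k) = k + 2 (degree 1 ≤ 1).
R(k) = B(k−1)·f(k)/C(k) = (k + 2)/(k + 4); s_k = R·t_k = 2**k*(-k - 2).
Verify: 2**k*(-k - 4) matches t_k.

s_k = 2^{k} \left(- k - 2\right)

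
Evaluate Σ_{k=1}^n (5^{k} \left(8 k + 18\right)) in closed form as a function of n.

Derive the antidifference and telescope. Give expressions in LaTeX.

S(n) = 10 \cdot 5^{n} n + 20 \cdot 5^{n} - 20

The ratio is 5*(4*k + 13)/(4*k + 9).
Normal form (A,B,C) = (5, 1, k + 9/4).
Key eq: (5)·f(k+1) = (1)·f(k) + (k + 9/4).
Degrees (0,0,1) ⇒ d ≤ 1.
Match coefficients ⇒ f(k) = (k + 1)/4.
Certificate R = B(k−1)f/C = (k + 1)/(4*k + 9) gives s_k = 2*5**k*(k + 1).
Δs = 5**k*(8*k + 18), as required.
Telescope: S(n) = s_(n+1) − s_(1) = 10*5**n*(n + 2) − (20) = 10*5**n*n + 20*5**n - 20.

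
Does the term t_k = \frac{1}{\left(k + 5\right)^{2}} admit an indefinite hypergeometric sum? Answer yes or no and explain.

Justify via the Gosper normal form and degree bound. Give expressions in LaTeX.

No — the linear system for f has no solution.

t_(k+1)/t_k = (k + 5)**2/(k + 6)**2.
Gosper form: A/B · C(k+1)/C(k) with A=k**2 + 10*k + 25, B=k**2 + 12*k + 36, C=1.
Key eq: (k**2 + 10*k + 25)·f(k+1) = (k**2 + 10*k + 25)·f(k) + (1).
d = 0 from the (2,2,0) case.
Generic f = c0 gives residual -1; -1 = 0 cannot hold, so t_k is not Gosper-summable.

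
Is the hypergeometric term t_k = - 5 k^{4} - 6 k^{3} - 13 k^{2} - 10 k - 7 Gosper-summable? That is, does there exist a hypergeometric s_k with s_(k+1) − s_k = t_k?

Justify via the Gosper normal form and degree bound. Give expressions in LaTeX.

Yes. s_k = k \left(- k^{4} + k^{3} - 3 k^{2} - 4\right).

Ratio r(k) = (5*k**4 + 26*k**3 + 61*k**2 + 74*k + 41)/(5*k**4 + 6*k**3 + 13*k**2 + 10*k + 7).
Gosper form: A/B · C(k+1)/C(k) with A=1, B=1, C=k**4 + 6*k**3/5 + 13*k**2/5 + 2*k + 7/5.
f must satisfy (1)·f(k+1) − (1)·f(k) = k**4 + 6*k**3/5 + 13*k**2/5 + 2*k + 7/5.
Bound: deg f ≤ 5.
Solve for f: f(k) = k*(k**4 - k**3 + 3*k**2 + 4)/5 (degree 5 ≤ 5).
R(k) = B(k−1)·f(k)/C(k) = k*(k**4 - k**3 + 3*k**2 + 4)/(5*k**4 + 6*k**3 + 13*k**2 + 10*k + 7); s_k = R·t_k = k*(-k**4 + k**3 - 3*k**2 - 4).
Verify: -5*k**4 - 6*k**3 - 13*k**2 - 10*k - 7 matches t_k.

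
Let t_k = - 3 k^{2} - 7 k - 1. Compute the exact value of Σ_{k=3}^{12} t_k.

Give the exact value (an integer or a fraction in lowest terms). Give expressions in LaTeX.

r(k) = (3*k**2 + 13*k + 11)/(3*k**2 + 7*k + 1) after simplifying.
A = 1, B = 1, C = k**2 + 7*k/3 + 1/3.
Key eq: (1)·f(k+1) = (1)·f(k) + (k**2 + 7*k/3 + 1/3).
d = 3 from the (0,0,2) case.
Match coefficients ⇒ f(k) = k*(k**2 + 2*k - 2)/3.
R(k) = B(k−1)·f(k)/C(k) = k*(k**2 + 2*k - 2)/(3*k**2 + 7*k + 1); s_k = R·t_k = k*(-k**2 - 2*k + 2).
s_(k+1) − s_k = -3*k**2 - 7*k - 1 = t_k.
Σ_(k=3)^(12) t_k = s_(13) − s_(3) = -2509 − (-39) = -2470.

Σ = -2470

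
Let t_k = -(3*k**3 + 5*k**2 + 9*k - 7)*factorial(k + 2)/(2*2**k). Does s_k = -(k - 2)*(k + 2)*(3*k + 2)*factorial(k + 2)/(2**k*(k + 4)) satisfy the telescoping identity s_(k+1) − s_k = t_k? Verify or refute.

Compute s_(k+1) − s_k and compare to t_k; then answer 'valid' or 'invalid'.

s_(k+1) = -(k - 1)*(k + 3)*(3*k + 5)*factorial(k + 3)/(2*2**k*(k + 5))
s_(k+1) − s_k = -(3*k**5 + 26*k**4 + 80*k**3 + 128*k**2 + 43*k - 100)*factorial(k + 2)/(2*2**k*(k + 4)*(k + 5))
(s_(k+1) − s_k) − t_k = (3*k**4 + 17*k**3 + 23*k**2 + 37*k - 20)*factorial(k + 2)/(2**k*(k + 4)*(k + 5))

Invalid: residual (3*k**4 + 17*k**3 + 23*k**2 + 37*k - 20)*factorial(k + 2)/(2**k*(k + 4)*(k + 5)) ≠ 0.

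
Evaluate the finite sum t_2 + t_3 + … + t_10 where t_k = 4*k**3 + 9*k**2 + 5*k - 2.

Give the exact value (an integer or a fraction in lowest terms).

The ratio is (4*k**3 + 21*k**2 + 35*k + 16)/(4*k**3 + 9*k**2 + 5*k - 2).
Normal form (A,B,C) = (1, 1, k**3 + 9*k**2/4 + 5*k/4 - 1/2).
Key eq: (1)·f(k+1) = (1)·f(k) + (k**3 + 9*k**2/4 + 5*k/4 - 1/2).
deg f ≤ 4 (via 0,0,3).
Coefficient equations give f(k) = k*(k**3 + k**2 - k - 3)/4.
Certificate R = B(k−1)f/C = k*(k**3 + k**2 - k - 3)/(4*k**3 + 9*k**2 + 5*k - 2) gives s_k = k*(k**3 + k**2 - k - 3).
Verify: 4*k**3 + 9*k**2 + 5*k - 2 matches t_k.
Σ_(k=2)^(10) t_k = s_(11) − s_(2) = 15818 − (14) = 15804.

Σ = 15804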